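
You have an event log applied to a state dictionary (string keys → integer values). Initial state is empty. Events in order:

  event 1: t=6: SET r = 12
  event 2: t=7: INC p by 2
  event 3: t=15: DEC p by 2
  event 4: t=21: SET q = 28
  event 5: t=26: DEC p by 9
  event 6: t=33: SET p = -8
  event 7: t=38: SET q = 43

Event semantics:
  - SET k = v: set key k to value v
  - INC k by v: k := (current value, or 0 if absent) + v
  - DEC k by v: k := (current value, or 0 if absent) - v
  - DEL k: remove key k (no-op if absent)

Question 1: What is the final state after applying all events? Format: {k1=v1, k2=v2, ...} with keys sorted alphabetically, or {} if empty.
  after event 1 (t=6: SET r = 12): {r=12}
  after event 2 (t=7: INC p by 2): {p=2, r=12}
  after event 3 (t=15: DEC p by 2): {p=0, r=12}
  after event 4 (t=21: SET q = 28): {p=0, q=28, r=12}
  after event 5 (t=26: DEC p by 9): {p=-9, q=28, r=12}
  after event 6 (t=33: SET p = -8): {p=-8, q=28, r=12}
  after event 7 (t=38: SET q = 43): {p=-8, q=43, r=12}

Answer: {p=-8, q=43, r=12}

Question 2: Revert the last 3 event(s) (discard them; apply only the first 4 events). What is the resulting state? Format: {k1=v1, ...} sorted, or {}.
Answer: {p=0, q=28, r=12}

Derivation:
Keep first 4 events (discard last 3):
  after event 1 (t=6: SET r = 12): {r=12}
  after event 2 (t=7: INC p by 2): {p=2, r=12}
  after event 3 (t=15: DEC p by 2): {p=0, r=12}
  after event 4 (t=21: SET q = 28): {p=0, q=28, r=12}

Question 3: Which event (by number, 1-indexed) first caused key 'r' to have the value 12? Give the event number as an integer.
Answer: 1

Derivation:
Looking for first event where r becomes 12:
  event 1: r (absent) -> 12  <-- first match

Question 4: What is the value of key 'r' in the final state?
Track key 'r' through all 7 events:
  event 1 (t=6: SET r = 12): r (absent) -> 12
  event 2 (t=7: INC p by 2): r unchanged
  event 3 (t=15: DEC p by 2): r unchanged
  event 4 (t=21: SET q = 28): r unchanged
  event 5 (t=26: DEC p by 9): r unchanged
  event 6 (t=33: SET p = -8): r unchanged
  event 7 (t=38: SET q = 43): r unchanged
Final: r = 12

Answer: 12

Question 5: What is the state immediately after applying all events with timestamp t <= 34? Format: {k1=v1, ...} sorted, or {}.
Apply events with t <= 34 (6 events):
  after event 1 (t=6: SET r = 12): {r=12}
  after event 2 (t=7: INC p by 2): {p=2, r=12}
  after event 3 (t=15: DEC p by 2): {p=0, r=12}
  after event 4 (t=21: SET q = 28): {p=0, q=28, r=12}
  after event 5 (t=26: DEC p by 9): {p=-9, q=28, r=12}
  after event 6 (t=33: SET p = -8): {p=-8, q=28, r=12}

Answer: {p=-8, q=28, r=12}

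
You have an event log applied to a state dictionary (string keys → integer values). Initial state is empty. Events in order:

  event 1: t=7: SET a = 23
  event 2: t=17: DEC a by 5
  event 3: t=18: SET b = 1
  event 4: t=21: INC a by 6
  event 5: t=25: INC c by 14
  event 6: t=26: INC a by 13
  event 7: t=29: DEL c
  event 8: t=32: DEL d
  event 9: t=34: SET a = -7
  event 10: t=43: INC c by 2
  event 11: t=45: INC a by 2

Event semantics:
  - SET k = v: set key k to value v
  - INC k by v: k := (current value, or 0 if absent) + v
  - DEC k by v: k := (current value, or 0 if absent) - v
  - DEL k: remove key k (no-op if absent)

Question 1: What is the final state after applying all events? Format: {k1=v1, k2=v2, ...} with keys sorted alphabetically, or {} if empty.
Answer: {a=-5, b=1, c=2}

Derivation:
  after event 1 (t=7: SET a = 23): {a=23}
  after event 2 (t=17: DEC a by 5): {a=18}
  after event 3 (t=18: SET b = 1): {a=18, b=1}
  after event 4 (t=21: INC a by 6): {a=24, b=1}
  after event 5 (t=25: INC c by 14): {a=24, b=1, c=14}
  after event 6 (t=26: INC a by 13): {a=37, b=1, c=14}
  after event 7 (t=29: DEL c): {a=37, b=1}
  after event 8 (t=32: DEL d): {a=37, b=1}
  after event 9 (t=34: SET a = -7): {a=-7, b=1}
  after event 10 (t=43: INC c by 2): {a=-7, b=1, c=2}
  after event 11 (t=45: INC a by 2): {a=-5, b=1, c=2}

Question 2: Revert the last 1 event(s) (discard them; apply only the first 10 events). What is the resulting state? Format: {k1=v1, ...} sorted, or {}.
Answer: {a=-7, b=1, c=2}

Derivation:
Keep first 10 events (discard last 1):
  after event 1 (t=7: SET a = 23): {a=23}
  after event 2 (t=17: DEC a by 5): {a=18}
  after event 3 (t=18: SET b = 1): {a=18, b=1}
  after event 4 (t=21: INC a by 6): {a=24, b=1}
  after event 5 (t=25: INC c by 14): {a=24, b=1, c=14}
  after event 6 (t=26: INC a by 13): {a=37, b=1, c=14}
  after event 7 (t=29: DEL c): {a=37, b=1}
  after event 8 (t=32: DEL d): {a=37, b=1}
  after event 9 (t=34: SET a = -7): {a=-7, b=1}
  after event 10 (t=43: INC c by 2): {a=-7, b=1, c=2}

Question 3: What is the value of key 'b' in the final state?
Answer: 1

Derivation:
Track key 'b' through all 11 events:
  event 1 (t=7: SET a = 23): b unchanged
  event 2 (t=17: DEC a by 5): b unchanged
  event 3 (t=18: SET b = 1): b (absent) -> 1
  event 4 (t=21: INC a by 6): b unchanged
  event 5 (t=25: INC c by 14): b unchanged
  event 6 (t=26: INC a by 13): b unchanged
  event 7 (t=29: DEL c): b unchanged
  event 8 (t=32: DEL d): b unchanged
  event 9 (t=34: SET a = -7): b unchanged
  event 10 (t=43: INC c by 2): b unchanged
  event 11 (t=45: INC a by 2): b unchanged
Final: b = 1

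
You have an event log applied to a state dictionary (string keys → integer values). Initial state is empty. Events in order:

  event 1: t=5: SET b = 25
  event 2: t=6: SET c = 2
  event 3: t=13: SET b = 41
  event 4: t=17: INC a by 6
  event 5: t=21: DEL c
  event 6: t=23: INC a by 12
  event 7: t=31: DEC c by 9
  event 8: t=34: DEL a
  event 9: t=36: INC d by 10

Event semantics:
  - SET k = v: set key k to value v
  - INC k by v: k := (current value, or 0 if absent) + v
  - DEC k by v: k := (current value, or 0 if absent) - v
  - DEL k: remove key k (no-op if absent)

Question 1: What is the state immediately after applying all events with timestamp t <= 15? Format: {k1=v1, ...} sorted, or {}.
Apply events with t <= 15 (3 events):
  after event 1 (t=5: SET b = 25): {b=25}
  after event 2 (t=6: SET c = 2): {b=25, c=2}
  after event 3 (t=13: SET b = 41): {b=41, c=2}

Answer: {b=41, c=2}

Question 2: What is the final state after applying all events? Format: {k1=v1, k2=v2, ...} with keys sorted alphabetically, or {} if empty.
Answer: {b=41, c=-9, d=10}

Derivation:
  after event 1 (t=5: SET b = 25): {b=25}
  after event 2 (t=6: SET c = 2): {b=25, c=2}
  after event 3 (t=13: SET b = 41): {b=41, c=2}
  after event 4 (t=17: INC a by 6): {a=6, b=41, c=2}
  after event 5 (t=21: DEL c): {a=6, b=41}
  after event 6 (t=23: INC a by 12): {a=18, b=41}
  after event 7 (t=31: DEC c by 9): {a=18, b=41, c=-9}
  after event 8 (t=34: DEL a): {b=41, c=-9}
  after event 9 (t=36: INC d by 10): {b=41, c=-9, d=10}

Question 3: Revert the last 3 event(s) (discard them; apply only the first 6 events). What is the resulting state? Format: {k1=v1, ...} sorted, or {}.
Answer: {a=18, b=41}

Derivation:
Keep first 6 events (discard last 3):
  after event 1 (t=5: SET b = 25): {b=25}
  after event 2 (t=6: SET c = 2): {b=25, c=2}
  after event 3 (t=13: SET b = 41): {b=41, c=2}
  after event 4 (t=17: INC a by 6): {a=6, b=41, c=2}
  after event 5 (t=21: DEL c): {a=6, b=41}
  after event 6 (t=23: INC a by 12): {a=18, b=41}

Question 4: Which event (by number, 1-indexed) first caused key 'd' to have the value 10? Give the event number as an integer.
Looking for first event where d becomes 10:
  event 9: d (absent) -> 10  <-- first match

Answer: 9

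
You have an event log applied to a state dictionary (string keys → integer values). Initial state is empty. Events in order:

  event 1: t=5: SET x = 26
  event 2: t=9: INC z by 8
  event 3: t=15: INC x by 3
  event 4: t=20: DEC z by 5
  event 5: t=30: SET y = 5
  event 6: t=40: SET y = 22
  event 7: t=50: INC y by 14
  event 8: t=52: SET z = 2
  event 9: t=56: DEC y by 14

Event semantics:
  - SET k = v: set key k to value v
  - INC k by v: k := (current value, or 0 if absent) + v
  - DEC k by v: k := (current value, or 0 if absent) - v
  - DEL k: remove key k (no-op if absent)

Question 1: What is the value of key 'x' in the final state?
Answer: 29

Derivation:
Track key 'x' through all 9 events:
  event 1 (t=5: SET x = 26): x (absent) -> 26
  event 2 (t=9: INC z by 8): x unchanged
  event 3 (t=15: INC x by 3): x 26 -> 29
  event 4 (t=20: DEC z by 5): x unchanged
  event 5 (t=30: SET y = 5): x unchanged
  event 6 (t=40: SET y = 22): x unchanged
  event 7 (t=50: INC y by 14): x unchanged
  event 8 (t=52: SET z = 2): x unchanged
  event 9 (t=56: DEC y by 14): x unchanged
Final: x = 29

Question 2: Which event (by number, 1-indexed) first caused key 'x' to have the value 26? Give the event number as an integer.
Answer: 1

Derivation:
Looking for first event where x becomes 26:
  event 1: x (absent) -> 26  <-- first match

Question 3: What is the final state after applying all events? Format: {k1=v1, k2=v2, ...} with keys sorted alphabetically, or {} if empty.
Answer: {x=29, y=22, z=2}

Derivation:
  after event 1 (t=5: SET x = 26): {x=26}
  after event 2 (t=9: INC z by 8): {x=26, z=8}
  after event 3 (t=15: INC x by 3): {x=29, z=8}
  after event 4 (t=20: DEC z by 5): {x=29, z=3}
  after event 5 (t=30: SET y = 5): {x=29, y=5, z=3}
  after event 6 (t=40: SET y = 22): {x=29, y=22, z=3}
  after event 7 (t=50: INC y by 14): {x=29, y=36, z=3}
  after event 8 (t=52: SET z = 2): {x=29, y=36, z=2}
  after event 9 (t=56: DEC y by 14): {x=29, y=22, z=2}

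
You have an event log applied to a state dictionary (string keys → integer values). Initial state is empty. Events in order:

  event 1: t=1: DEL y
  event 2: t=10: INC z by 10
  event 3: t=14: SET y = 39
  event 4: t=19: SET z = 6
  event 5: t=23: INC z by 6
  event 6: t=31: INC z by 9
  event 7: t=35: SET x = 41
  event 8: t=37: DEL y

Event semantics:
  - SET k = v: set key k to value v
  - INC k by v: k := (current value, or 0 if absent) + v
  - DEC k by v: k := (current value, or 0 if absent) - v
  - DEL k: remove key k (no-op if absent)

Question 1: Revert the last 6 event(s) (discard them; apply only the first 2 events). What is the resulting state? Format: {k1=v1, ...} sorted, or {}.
Keep first 2 events (discard last 6):
  after event 1 (t=1: DEL y): {}
  after event 2 (t=10: INC z by 10): {z=10}

Answer: {z=10}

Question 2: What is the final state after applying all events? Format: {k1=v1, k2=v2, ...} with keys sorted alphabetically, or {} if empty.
  after event 1 (t=1: DEL y): {}
  after event 2 (t=10: INC z by 10): {z=10}
  after event 3 (t=14: SET y = 39): {y=39, z=10}
  after event 4 (t=19: SET z = 6): {y=39, z=6}
  after event 5 (t=23: INC z by 6): {y=39, z=12}
  after event 6 (t=31: INC z by 9): {y=39, z=21}
  after event 7 (t=35: SET x = 41): {x=41, y=39, z=21}
  after event 8 (t=37: DEL y): {x=41, z=21}

Answer: {x=41, z=21}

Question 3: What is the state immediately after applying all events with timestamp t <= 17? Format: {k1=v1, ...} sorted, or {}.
Answer: {y=39, z=10}

Derivation:
Apply events with t <= 17 (3 events):
  after event 1 (t=1: DEL y): {}
  after event 2 (t=10: INC z by 10): {z=10}
  after event 3 (t=14: SET y = 39): {y=39, z=10}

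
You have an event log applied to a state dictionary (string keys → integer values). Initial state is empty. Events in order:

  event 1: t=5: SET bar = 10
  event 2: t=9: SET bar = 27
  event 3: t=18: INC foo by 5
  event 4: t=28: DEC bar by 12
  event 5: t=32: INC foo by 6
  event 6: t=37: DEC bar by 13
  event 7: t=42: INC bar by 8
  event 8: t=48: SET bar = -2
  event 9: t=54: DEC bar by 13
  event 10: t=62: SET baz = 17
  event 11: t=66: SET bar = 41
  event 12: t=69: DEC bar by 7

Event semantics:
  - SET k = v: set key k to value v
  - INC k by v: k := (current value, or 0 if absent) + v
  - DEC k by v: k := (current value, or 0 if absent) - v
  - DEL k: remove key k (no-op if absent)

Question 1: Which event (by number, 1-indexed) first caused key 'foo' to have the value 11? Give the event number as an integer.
Answer: 5

Derivation:
Looking for first event where foo becomes 11:
  event 3: foo = 5
  event 4: foo = 5
  event 5: foo 5 -> 11  <-- first match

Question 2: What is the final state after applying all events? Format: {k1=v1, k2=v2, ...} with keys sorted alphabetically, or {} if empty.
Answer: {bar=34, baz=17, foo=11}

Derivation:
  after event 1 (t=5: SET bar = 10): {bar=10}
  after event 2 (t=9: SET bar = 27): {bar=27}
  after event 3 (t=18: INC foo by 5): {bar=27, foo=5}
  after event 4 (t=28: DEC bar by 12): {bar=15, foo=5}
  after event 5 (t=32: INC foo by 6): {bar=15, foo=11}
  after event 6 (t=37: DEC bar by 13): {bar=2, foo=11}
  after event 7 (t=42: INC bar by 8): {bar=10, foo=11}
  after event 8 (t=48: SET bar = -2): {bar=-2, foo=11}
  after event 9 (t=54: DEC bar by 13): {bar=-15, foo=11}
  after event 10 (t=62: SET baz = 17): {bar=-15, baz=17, foo=11}
  after event 11 (t=66: SET bar = 41): {bar=41, baz=17, foo=11}
  after event 12 (t=69: DEC bar by 7): {bar=34, baz=17, foo=11}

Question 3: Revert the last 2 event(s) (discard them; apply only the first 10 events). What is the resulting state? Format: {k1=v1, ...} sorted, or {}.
Answer: {bar=-15, baz=17, foo=11}

Derivation:
Keep first 10 events (discard last 2):
  after event 1 (t=5: SET bar = 10): {bar=10}
  after event 2 (t=9: SET bar = 27): {bar=27}
  after event 3 (t=18: INC foo by 5): {bar=27, foo=5}
  after event 4 (t=28: DEC bar by 12): {bar=15, foo=5}
  after event 5 (t=32: INC foo by 6): {bar=15, foo=11}
  after event 6 (t=37: DEC bar by 13): {bar=2, foo=11}
  after event 7 (t=42: INC bar by 8): {bar=10, foo=11}
  after event 8 (t=48: SET bar = -2): {bar=-2, foo=11}
  after event 9 (t=54: DEC bar by 13): {bar=-15, foo=11}
  after event 10 (t=62: SET baz = 17): {bar=-15, baz=17, foo=11}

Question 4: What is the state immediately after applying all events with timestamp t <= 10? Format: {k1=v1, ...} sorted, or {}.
Answer: {bar=27}

Derivation:
Apply events with t <= 10 (2 events):
  after event 1 (t=5: SET bar = 10): {bar=10}
  after event 2 (t=9: SET bar = 27): {bar=27}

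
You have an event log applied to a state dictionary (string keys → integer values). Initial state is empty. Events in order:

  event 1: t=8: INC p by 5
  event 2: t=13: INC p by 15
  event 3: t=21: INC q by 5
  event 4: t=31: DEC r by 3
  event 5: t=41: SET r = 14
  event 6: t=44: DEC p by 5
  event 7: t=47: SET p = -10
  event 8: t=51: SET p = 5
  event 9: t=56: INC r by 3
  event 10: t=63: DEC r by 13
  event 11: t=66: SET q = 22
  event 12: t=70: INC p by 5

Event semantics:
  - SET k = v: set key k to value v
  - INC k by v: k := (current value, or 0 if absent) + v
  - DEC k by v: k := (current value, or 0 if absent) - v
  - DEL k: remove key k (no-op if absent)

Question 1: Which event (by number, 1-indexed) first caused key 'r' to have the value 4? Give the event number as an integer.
Looking for first event where r becomes 4:
  event 4: r = -3
  event 5: r = 14
  event 6: r = 14
  event 7: r = 14
  event 8: r = 14
  event 9: r = 17
  event 10: r 17 -> 4  <-- first match

Answer: 10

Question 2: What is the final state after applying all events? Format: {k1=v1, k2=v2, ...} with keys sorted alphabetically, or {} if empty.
Answer: {p=10, q=22, r=4}

Derivation:
  after event 1 (t=8: INC p by 5): {p=5}
  after event 2 (t=13: INC p by 15): {p=20}
  after event 3 (t=21: INC q by 5): {p=20, q=5}
  after event 4 (t=31: DEC r by 3): {p=20, q=5, r=-3}
  after event 5 (t=41: SET r = 14): {p=20, q=5, r=14}
  after event 6 (t=44: DEC p by 5): {p=15, q=5, r=14}
  after event 7 (t=47: SET p = -10): {p=-10, q=5, r=14}
  after event 8 (t=51: SET p = 5): {p=5, q=5, r=14}
  after event 9 (t=56: INC r by 3): {p=5, q=5, r=17}
  after event 10 (t=63: DEC r by 13): {p=5, q=5, r=4}
  after event 11 (t=66: SET q = 22): {p=5, q=22, r=4}
  after event 12 (t=70: INC p by 5): {p=10, q=22, r=4}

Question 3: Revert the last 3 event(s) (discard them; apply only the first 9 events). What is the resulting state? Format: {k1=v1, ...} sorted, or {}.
Answer: {p=5, q=5, r=17}

Derivation:
Keep first 9 events (discard last 3):
  after event 1 (t=8: INC p by 5): {p=5}
  after event 2 (t=13: INC p by 15): {p=20}
  after event 3 (t=21: INC q by 5): {p=20, q=5}
  after event 4 (t=31: DEC r by 3): {p=20, q=5, r=-3}
  after event 5 (t=41: SET r = 14): {p=20, q=5, r=14}
  after event 6 (t=44: DEC p by 5): {p=15, q=5, r=14}
  after event 7 (t=47: SET p = -10): {p=-10, q=5, r=14}
  after event 8 (t=51: SET p = 5): {p=5, q=5, r=14}
  after event 9 (t=56: INC r by 3): {p=5, q=5, r=17}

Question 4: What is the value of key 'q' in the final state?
Track key 'q' through all 12 events:
  event 1 (t=8: INC p by 5): q unchanged
  event 2 (t=13: INC p by 15): q unchanged
  event 3 (t=21: INC q by 5): q (absent) -> 5
  event 4 (t=31: DEC r by 3): q unchanged
  event 5 (t=41: SET r = 14): q unchanged
  event 6 (t=44: DEC p by 5): q unchanged
  event 7 (t=47: SET p = -10): q unchanged
  event 8 (t=51: SET p = 5): q unchanged
  event 9 (t=56: INC r by 3): q unchanged
  event 10 (t=63: DEC r by 13): q unchanged
  event 11 (t=66: SET q = 22): q 5 -> 22
  event 12 (t=70: INC p by 5): q unchanged
Final: q = 22

Answer: 22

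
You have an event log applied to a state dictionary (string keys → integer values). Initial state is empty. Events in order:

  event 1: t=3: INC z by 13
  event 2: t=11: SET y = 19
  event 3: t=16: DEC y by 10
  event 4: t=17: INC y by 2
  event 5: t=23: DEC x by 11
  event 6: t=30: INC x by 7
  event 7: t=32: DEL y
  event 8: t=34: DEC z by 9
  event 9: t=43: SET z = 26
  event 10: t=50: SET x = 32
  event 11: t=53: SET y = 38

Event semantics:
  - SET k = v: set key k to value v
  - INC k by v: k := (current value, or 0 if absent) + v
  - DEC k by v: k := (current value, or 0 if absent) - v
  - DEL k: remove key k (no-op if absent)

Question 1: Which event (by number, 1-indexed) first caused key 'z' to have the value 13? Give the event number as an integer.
Looking for first event where z becomes 13:
  event 1: z (absent) -> 13  <-- first match

Answer: 1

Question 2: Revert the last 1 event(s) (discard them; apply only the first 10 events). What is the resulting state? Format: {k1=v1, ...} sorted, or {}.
Answer: {x=32, z=26}

Derivation:
Keep first 10 events (discard last 1):
  after event 1 (t=3: INC z by 13): {z=13}
  after event 2 (t=11: SET y = 19): {y=19, z=13}
  after event 3 (t=16: DEC y by 10): {y=9, z=13}
  after event 4 (t=17: INC y by 2): {y=11, z=13}
  after event 5 (t=23: DEC x by 11): {x=-11, y=11, z=13}
  after event 6 (t=30: INC x by 7): {x=-4, y=11, z=13}
  after event 7 (t=32: DEL y): {x=-4, z=13}
  after event 8 (t=34: DEC z by 9): {x=-4, z=4}
  after event 9 (t=43: SET z = 26): {x=-4, z=26}
  after event 10 (t=50: SET x = 32): {x=32, z=26}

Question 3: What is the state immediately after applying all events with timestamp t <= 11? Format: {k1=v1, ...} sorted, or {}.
Apply events with t <= 11 (2 events):
  after event 1 (t=3: INC z by 13): {z=13}
  after event 2 (t=11: SET y = 19): {y=19, z=13}

Answer: {y=19, z=13}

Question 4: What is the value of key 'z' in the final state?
Track key 'z' through all 11 events:
  event 1 (t=3: INC z by 13): z (absent) -> 13
  event 2 (t=11: SET y = 19): z unchanged
  event 3 (t=16: DEC y by 10): z unchanged
  event 4 (t=17: INC y by 2): z unchanged
  event 5 (t=23: DEC x by 11): z unchanged
  event 6 (t=30: INC x by 7): z unchanged
  event 7 (t=32: DEL y): z unchanged
  event 8 (t=34: DEC z by 9): z 13 -> 4
  event 9 (t=43: SET z = 26): z 4 -> 26
  event 10 (t=50: SET x = 32): z unchanged
  event 11 (t=53: SET y = 38): z unchanged
Final: z = 26

Answer: 26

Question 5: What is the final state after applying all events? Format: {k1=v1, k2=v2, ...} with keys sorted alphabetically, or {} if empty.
  after event 1 (t=3: INC z by 13): {z=13}
  after event 2 (t=11: SET y = 19): {y=19, z=13}
  after event 3 (t=16: DEC y by 10): {y=9, z=13}
  after event 4 (t=17: INC y by 2): {y=11, z=13}
  after event 5 (t=23: DEC x by 11): {x=-11, y=11, z=13}
  after event 6 (t=30: INC x by 7): {x=-4, y=11, z=13}
  after event 7 (t=32: DEL y): {x=-4, z=13}
  after event 8 (t=34: DEC z by 9): {x=-4, z=4}
  after event 9 (t=43: SET z = 26): {x=-4, z=26}
  after event 10 (t=50: SET x = 32): {x=32, z=26}
  after event 11 (t=53: SET y = 38): {x=32, y=38, z=26}

Answer: {x=32, y=38, z=26}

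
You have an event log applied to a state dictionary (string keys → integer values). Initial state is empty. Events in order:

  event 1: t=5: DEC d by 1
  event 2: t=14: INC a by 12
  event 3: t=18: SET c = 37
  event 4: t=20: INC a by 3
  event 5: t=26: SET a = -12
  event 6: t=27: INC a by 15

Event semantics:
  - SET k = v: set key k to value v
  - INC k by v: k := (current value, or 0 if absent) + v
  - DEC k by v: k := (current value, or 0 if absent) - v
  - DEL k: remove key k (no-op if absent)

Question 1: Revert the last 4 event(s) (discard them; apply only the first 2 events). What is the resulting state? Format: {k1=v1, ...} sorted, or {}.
Keep first 2 events (discard last 4):
  after event 1 (t=5: DEC d by 1): {d=-1}
  after event 2 (t=14: INC a by 12): {a=12, d=-1}

Answer: {a=12, d=-1}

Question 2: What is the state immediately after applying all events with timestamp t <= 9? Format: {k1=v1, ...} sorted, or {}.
Apply events with t <= 9 (1 events):
  after event 1 (t=5: DEC d by 1): {d=-1}

Answer: {d=-1}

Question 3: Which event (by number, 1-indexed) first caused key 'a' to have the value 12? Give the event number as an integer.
Looking for first event where a becomes 12:
  event 2: a (absent) -> 12  <-- first match

Answer: 2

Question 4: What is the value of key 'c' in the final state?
Answer: 37

Derivation:
Track key 'c' through all 6 events:
  event 1 (t=5: DEC d by 1): c unchanged
  event 2 (t=14: INC a by 12): c unchanged
  event 3 (t=18: SET c = 37): c (absent) -> 37
  event 4 (t=20: INC a by 3): c unchanged
  event 5 (t=26: SET a = -12): c unchanged
  event 6 (t=27: INC a by 15): c unchanged
Final: c = 37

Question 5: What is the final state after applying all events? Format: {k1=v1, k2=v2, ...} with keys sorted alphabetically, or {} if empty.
  after event 1 (t=5: DEC d by 1): {d=-1}
  after event 2 (t=14: INC a by 12): {a=12, d=-1}
  after event 3 (t=18: SET c = 37): {a=12, c=37, d=-1}
  after event 4 (t=20: INC a by 3): {a=15, c=37, d=-1}
  after event 5 (t=26: SET a = -12): {a=-12, c=37, d=-1}
  after event 6 (t=27: INC a by 15): {a=3, c=37, d=-1}

Answer: {a=3, c=37, d=-1}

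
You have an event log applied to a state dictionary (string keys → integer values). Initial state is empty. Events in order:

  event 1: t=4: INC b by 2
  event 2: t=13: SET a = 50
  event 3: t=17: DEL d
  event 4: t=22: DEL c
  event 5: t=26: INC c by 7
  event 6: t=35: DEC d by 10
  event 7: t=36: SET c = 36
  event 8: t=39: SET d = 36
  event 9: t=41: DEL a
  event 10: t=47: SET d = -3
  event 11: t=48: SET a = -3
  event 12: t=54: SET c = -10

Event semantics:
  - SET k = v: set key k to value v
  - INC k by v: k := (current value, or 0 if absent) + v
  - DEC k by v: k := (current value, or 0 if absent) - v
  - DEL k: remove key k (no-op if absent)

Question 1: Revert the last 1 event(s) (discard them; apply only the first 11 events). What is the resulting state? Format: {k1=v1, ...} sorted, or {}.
Answer: {a=-3, b=2, c=36, d=-3}

Derivation:
Keep first 11 events (discard last 1):
  after event 1 (t=4: INC b by 2): {b=2}
  after event 2 (t=13: SET a = 50): {a=50, b=2}
  after event 3 (t=17: DEL d): {a=50, b=2}
  after event 4 (t=22: DEL c): {a=50, b=2}
  after event 5 (t=26: INC c by 7): {a=50, b=2, c=7}
  after event 6 (t=35: DEC d by 10): {a=50, b=2, c=7, d=-10}
  after event 7 (t=36: SET c = 36): {a=50, b=2, c=36, d=-10}
  after event 8 (t=39: SET d = 36): {a=50, b=2, c=36, d=36}
  after event 9 (t=41: DEL a): {b=2, c=36, d=36}
  after event 10 (t=47: SET d = -3): {b=2, c=36, d=-3}
  after event 11 (t=48: SET a = -3): {a=-3, b=2, c=36, d=-3}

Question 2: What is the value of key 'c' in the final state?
Answer: -10

Derivation:
Track key 'c' through all 12 events:
  event 1 (t=4: INC b by 2): c unchanged
  event 2 (t=13: SET a = 50): c unchanged
  event 3 (t=17: DEL d): c unchanged
  event 4 (t=22: DEL c): c (absent) -> (absent)
  event 5 (t=26: INC c by 7): c (absent) -> 7
  event 6 (t=35: DEC d by 10): c unchanged
  event 7 (t=36: SET c = 36): c 7 -> 36
  event 8 (t=39: SET d = 36): c unchanged
  event 9 (t=41: DEL a): c unchanged
  event 10 (t=47: SET d = -3): c unchanged
  event 11 (t=48: SET a = -3): c unchanged
  event 12 (t=54: SET c = -10): c 36 -> -10
Final: c = -10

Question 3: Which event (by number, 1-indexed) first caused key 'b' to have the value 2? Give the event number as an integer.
Looking for first event where b becomes 2:
  event 1: b (absent) -> 2  <-- first match

Answer: 1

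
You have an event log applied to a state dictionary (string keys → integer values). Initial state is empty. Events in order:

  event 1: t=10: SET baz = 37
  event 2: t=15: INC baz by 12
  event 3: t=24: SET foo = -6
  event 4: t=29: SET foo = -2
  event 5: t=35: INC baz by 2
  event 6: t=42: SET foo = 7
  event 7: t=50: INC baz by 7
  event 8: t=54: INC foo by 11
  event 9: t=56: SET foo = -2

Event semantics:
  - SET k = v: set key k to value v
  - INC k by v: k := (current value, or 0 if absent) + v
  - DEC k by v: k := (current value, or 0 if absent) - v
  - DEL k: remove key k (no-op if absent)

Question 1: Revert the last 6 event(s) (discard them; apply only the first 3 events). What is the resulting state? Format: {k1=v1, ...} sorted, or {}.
Keep first 3 events (discard last 6):
  after event 1 (t=10: SET baz = 37): {baz=37}
  after event 2 (t=15: INC baz by 12): {baz=49}
  after event 3 (t=24: SET foo = -6): {baz=49, foo=-6}

Answer: {baz=49, foo=-6}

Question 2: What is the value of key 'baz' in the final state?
Answer: 58

Derivation:
Track key 'baz' through all 9 events:
  event 1 (t=10: SET baz = 37): baz (absent) -> 37
  event 2 (t=15: INC baz by 12): baz 37 -> 49
  event 3 (t=24: SET foo = -6): baz unchanged
  event 4 (t=29: SET foo = -2): baz unchanged
  event 5 (t=35: INC baz by 2): baz 49 -> 51
  event 6 (t=42: SET foo = 7): baz unchanged
  event 7 (t=50: INC baz by 7): baz 51 -> 58
  event 8 (t=54: INC foo by 11): baz unchanged
  event 9 (t=56: SET foo = -2): baz unchanged
Final: baz = 58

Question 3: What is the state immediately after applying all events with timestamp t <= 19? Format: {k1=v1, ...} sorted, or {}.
Answer: {baz=49}

Derivation:
Apply events with t <= 19 (2 events):
  after event 1 (t=10: SET baz = 37): {baz=37}
  after event 2 (t=15: INC baz by 12): {baz=49}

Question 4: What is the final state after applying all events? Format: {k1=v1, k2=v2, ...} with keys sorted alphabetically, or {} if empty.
Answer: {baz=58, foo=-2}

Derivation:
  after event 1 (t=10: SET baz = 37): {baz=37}
  after event 2 (t=15: INC baz by 12): {baz=49}
  after event 3 (t=24: SET foo = -6): {baz=49, foo=-6}
  after event 4 (t=29: SET foo = -2): {baz=49, foo=-2}
  after event 5 (t=35: INC baz by 2): {baz=51, foo=-2}
  after event 6 (t=42: SET foo = 7): {baz=51, foo=7}
  after event 7 (t=50: INC baz by 7): {baz=58, foo=7}
  after event 8 (t=54: INC foo by 11): {baz=58, foo=18}
  after event 9 (t=56: SET foo = -2): {baz=58, foo=-2}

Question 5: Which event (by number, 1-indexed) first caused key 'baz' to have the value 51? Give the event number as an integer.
Looking for first event where baz becomes 51:
  event 1: baz = 37
  event 2: baz = 49
  event 3: baz = 49
  event 4: baz = 49
  event 5: baz 49 -> 51  <-- first match

Answer: 5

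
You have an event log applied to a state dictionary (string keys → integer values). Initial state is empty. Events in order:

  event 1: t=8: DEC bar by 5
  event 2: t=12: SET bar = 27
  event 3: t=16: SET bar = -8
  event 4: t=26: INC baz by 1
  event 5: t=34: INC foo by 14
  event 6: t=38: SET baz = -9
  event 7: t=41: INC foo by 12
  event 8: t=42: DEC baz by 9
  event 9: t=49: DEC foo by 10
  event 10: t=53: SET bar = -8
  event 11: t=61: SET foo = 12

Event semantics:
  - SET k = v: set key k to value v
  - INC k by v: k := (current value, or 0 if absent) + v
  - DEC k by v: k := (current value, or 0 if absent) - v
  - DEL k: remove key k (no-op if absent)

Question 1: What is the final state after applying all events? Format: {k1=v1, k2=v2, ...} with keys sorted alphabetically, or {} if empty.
Answer: {bar=-8, baz=-18, foo=12}

Derivation:
  after event 1 (t=8: DEC bar by 5): {bar=-5}
  after event 2 (t=12: SET bar = 27): {bar=27}
  after event 3 (t=16: SET bar = -8): {bar=-8}
  after event 4 (t=26: INC baz by 1): {bar=-8, baz=1}
  after event 5 (t=34: INC foo by 14): {bar=-8, baz=1, foo=14}
  after event 6 (t=38: SET baz = -9): {bar=-8, baz=-9, foo=14}
  after event 7 (t=41: INC foo by 12): {bar=-8, baz=-9, foo=26}
  after event 8 (t=42: DEC baz by 9): {bar=-8, baz=-18, foo=26}
  after event 9 (t=49: DEC foo by 10): {bar=-8, baz=-18, foo=16}
  after event 10 (t=53: SET bar = -8): {bar=-8, baz=-18, foo=16}
  after event 11 (t=61: SET foo = 12): {bar=-8, baz=-18, foo=12}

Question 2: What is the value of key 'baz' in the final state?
Track key 'baz' through all 11 events:
  event 1 (t=8: DEC bar by 5): baz unchanged
  event 2 (t=12: SET bar = 27): baz unchanged
  event 3 (t=16: SET bar = -8): baz unchanged
  event 4 (t=26: INC baz by 1): baz (absent) -> 1
  event 5 (t=34: INC foo by 14): baz unchanged
  event 6 (t=38: SET baz = -9): baz 1 -> -9
  event 7 (t=41: INC foo by 12): baz unchanged
  event 8 (t=42: DEC baz by 9): baz -9 -> -18
  event 9 (t=49: DEC foo by 10): baz unchanged
  event 10 (t=53: SET bar = -8): baz unchanged
  event 11 (t=61: SET foo = 12): baz unchanged
Final: baz = -18

Answer: -18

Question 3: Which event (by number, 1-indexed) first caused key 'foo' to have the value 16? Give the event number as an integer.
Answer: 9

Derivation:
Looking for first event where foo becomes 16:
  event 5: foo = 14
  event 6: foo = 14
  event 7: foo = 26
  event 8: foo = 26
  event 9: foo 26 -> 16  <-- first match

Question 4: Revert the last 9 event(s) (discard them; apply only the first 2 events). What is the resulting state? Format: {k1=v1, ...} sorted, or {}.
Keep first 2 events (discard last 9):
  after event 1 (t=8: DEC bar by 5): {bar=-5}
  after event 2 (t=12: SET bar = 27): {bar=27}

Answer: {bar=27}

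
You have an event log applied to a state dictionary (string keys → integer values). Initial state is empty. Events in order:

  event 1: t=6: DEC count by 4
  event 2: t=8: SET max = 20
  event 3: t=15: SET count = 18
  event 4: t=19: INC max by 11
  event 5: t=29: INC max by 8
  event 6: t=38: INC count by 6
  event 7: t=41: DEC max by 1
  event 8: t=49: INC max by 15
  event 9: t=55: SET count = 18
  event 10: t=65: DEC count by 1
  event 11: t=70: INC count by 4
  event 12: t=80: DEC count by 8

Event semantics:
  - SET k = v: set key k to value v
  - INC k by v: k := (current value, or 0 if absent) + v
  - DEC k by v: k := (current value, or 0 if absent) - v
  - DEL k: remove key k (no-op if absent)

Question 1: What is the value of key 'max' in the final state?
Track key 'max' through all 12 events:
  event 1 (t=6: DEC count by 4): max unchanged
  event 2 (t=8: SET max = 20): max (absent) -> 20
  event 3 (t=15: SET count = 18): max unchanged
  event 4 (t=19: INC max by 11): max 20 -> 31
  event 5 (t=29: INC max by 8): max 31 -> 39
  event 6 (t=38: INC count by 6): max unchanged
  event 7 (t=41: DEC max by 1): max 39 -> 38
  event 8 (t=49: INC max by 15): max 38 -> 53
  event 9 (t=55: SET count = 18): max unchanged
  event 10 (t=65: DEC count by 1): max unchanged
  event 11 (t=70: INC count by 4): max unchanged
  event 12 (t=80: DEC count by 8): max unchanged
Final: max = 53

Answer: 53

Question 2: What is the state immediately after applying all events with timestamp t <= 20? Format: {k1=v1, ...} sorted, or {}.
Apply events with t <= 20 (4 events):
  after event 1 (t=6: DEC count by 4): {count=-4}
  after event 2 (t=8: SET max = 20): {count=-4, max=20}
  after event 3 (t=15: SET count = 18): {count=18, max=20}
  after event 4 (t=19: INC max by 11): {count=18, max=31}

Answer: {count=18, max=31}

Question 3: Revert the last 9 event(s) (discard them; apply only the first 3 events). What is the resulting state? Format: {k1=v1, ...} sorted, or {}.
Keep first 3 events (discard last 9):
  after event 1 (t=6: DEC count by 4): {count=-4}
  after event 2 (t=8: SET max = 20): {count=-4, max=20}
  after event 3 (t=15: SET count = 18): {count=18, max=20}

Answer: {count=18, max=20}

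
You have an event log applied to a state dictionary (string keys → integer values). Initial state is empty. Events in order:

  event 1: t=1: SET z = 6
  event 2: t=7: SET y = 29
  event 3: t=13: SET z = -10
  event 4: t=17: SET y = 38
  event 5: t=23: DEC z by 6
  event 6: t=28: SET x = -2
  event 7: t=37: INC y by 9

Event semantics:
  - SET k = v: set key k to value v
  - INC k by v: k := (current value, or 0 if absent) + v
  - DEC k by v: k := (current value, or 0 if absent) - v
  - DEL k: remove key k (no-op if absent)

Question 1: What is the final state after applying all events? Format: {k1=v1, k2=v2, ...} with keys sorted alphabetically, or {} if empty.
  after event 1 (t=1: SET z = 6): {z=6}
  after event 2 (t=7: SET y = 29): {y=29, z=6}
  after event 3 (t=13: SET z = -10): {y=29, z=-10}
  after event 4 (t=17: SET y = 38): {y=38, z=-10}
  after event 5 (t=23: DEC z by 6): {y=38, z=-16}
  after event 6 (t=28: SET x = -2): {x=-2, y=38, z=-16}
  after event 7 (t=37: INC y by 9): {x=-2, y=47, z=-16}

Answer: {x=-2, y=47, z=-16}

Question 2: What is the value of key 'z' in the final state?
Track key 'z' through all 7 events:
  event 1 (t=1: SET z = 6): z (absent) -> 6
  event 2 (t=7: SET y = 29): z unchanged
  event 3 (t=13: SET z = -10): z 6 -> -10
  event 4 (t=17: SET y = 38): z unchanged
  event 5 (t=23: DEC z by 6): z -10 -> -16
  event 6 (t=28: SET x = -2): z unchanged
  event 7 (t=37: INC y by 9): z unchanged
Final: z = -16

Answer: -16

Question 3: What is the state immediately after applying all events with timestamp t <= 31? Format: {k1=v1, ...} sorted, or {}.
Apply events with t <= 31 (6 events):
  after event 1 (t=1: SET z = 6): {z=6}
  after event 2 (t=7: SET y = 29): {y=29, z=6}
  after event 3 (t=13: SET z = -10): {y=29, z=-10}
  after event 4 (t=17: SET y = 38): {y=38, z=-10}
  after event 5 (t=23: DEC z by 6): {y=38, z=-16}
  after event 6 (t=28: SET x = -2): {x=-2, y=38, z=-16}

Answer: {x=-2, y=38, z=-16}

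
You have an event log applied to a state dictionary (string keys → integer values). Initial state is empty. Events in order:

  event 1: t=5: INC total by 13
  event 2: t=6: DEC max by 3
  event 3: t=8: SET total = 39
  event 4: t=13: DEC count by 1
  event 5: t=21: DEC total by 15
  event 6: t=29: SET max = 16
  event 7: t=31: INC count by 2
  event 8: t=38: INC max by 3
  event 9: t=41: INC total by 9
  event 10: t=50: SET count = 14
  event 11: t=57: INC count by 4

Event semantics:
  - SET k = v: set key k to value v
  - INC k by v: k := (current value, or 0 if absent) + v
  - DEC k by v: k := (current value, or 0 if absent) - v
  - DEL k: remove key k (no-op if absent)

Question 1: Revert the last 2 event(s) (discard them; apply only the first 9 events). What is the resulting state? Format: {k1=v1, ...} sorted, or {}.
Answer: {count=1, max=19, total=33}

Derivation:
Keep first 9 events (discard last 2):
  after event 1 (t=5: INC total by 13): {total=13}
  after event 2 (t=6: DEC max by 3): {max=-3, total=13}
  after event 3 (t=8: SET total = 39): {max=-3, total=39}
  after event 4 (t=13: DEC count by 1): {count=-1, max=-3, total=39}
  after event 5 (t=21: DEC total by 15): {count=-1, max=-3, total=24}
  after event 6 (t=29: SET max = 16): {count=-1, max=16, total=24}
  after event 7 (t=31: INC count by 2): {count=1, max=16, total=24}
  after event 8 (t=38: INC max by 3): {count=1, max=19, total=24}
  after event 9 (t=41: INC total by 9): {count=1, max=19, total=33}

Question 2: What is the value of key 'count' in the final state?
Track key 'count' through all 11 events:
  event 1 (t=5: INC total by 13): count unchanged
  event 2 (t=6: DEC max by 3): count unchanged
  event 3 (t=8: SET total = 39): count unchanged
  event 4 (t=13: DEC count by 1): count (absent) -> -1
  event 5 (t=21: DEC total by 15): count unchanged
  event 6 (t=29: SET max = 16): count unchanged
  event 7 (t=31: INC count by 2): count -1 -> 1
  event 8 (t=38: INC max by 3): count unchanged
  event 9 (t=41: INC total by 9): count unchanged
  event 10 (t=50: SET count = 14): count 1 -> 14
  event 11 (t=57: INC count by 4): count 14 -> 18
Final: count = 18

Answer: 18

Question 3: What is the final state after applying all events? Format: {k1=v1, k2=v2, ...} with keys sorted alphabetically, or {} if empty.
  after event 1 (t=5: INC total by 13): {total=13}
  after event 2 (t=6: DEC max by 3): {max=-3, total=13}
  after event 3 (t=8: SET total = 39): {max=-3, total=39}
  after event 4 (t=13: DEC count by 1): {count=-1, max=-3, total=39}
  after event 5 (t=21: DEC total by 15): {count=-1, max=-3, total=24}
  after event 6 (t=29: SET max = 16): {count=-1, max=16, total=24}
  after event 7 (t=31: INC count by 2): {count=1, max=16, total=24}
  after event 8 (t=38: INC max by 3): {count=1, max=19, total=24}
  after event 9 (t=41: INC total by 9): {count=1, max=19, total=33}
  after event 10 (t=50: SET count = 14): {count=14, max=19, total=33}
  after event 11 (t=57: INC count by 4): {count=18, max=19, total=33}

Answer: {count=18, max=19, total=33}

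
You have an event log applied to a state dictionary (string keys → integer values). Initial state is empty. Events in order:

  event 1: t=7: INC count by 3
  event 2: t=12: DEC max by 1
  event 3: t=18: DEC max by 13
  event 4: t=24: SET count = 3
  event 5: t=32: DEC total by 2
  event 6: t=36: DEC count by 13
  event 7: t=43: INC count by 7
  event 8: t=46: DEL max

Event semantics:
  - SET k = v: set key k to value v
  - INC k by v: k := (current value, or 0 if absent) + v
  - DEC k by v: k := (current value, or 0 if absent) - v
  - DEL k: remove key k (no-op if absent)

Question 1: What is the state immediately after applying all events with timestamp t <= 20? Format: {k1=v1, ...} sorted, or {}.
Apply events with t <= 20 (3 events):
  after event 1 (t=7: INC count by 3): {count=3}
  after event 2 (t=12: DEC max by 1): {count=3, max=-1}
  after event 3 (t=18: DEC max by 13): {count=3, max=-14}

Answer: {count=3, max=-14}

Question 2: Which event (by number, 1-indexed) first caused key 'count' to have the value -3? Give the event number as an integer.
Looking for first event where count becomes -3:
  event 1: count = 3
  event 2: count = 3
  event 3: count = 3
  event 4: count = 3
  event 5: count = 3
  event 6: count = -10
  event 7: count -10 -> -3  <-- first match

Answer: 7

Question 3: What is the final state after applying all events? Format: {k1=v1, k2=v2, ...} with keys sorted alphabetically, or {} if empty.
  after event 1 (t=7: INC count by 3): {count=3}
  after event 2 (t=12: DEC max by 1): {count=3, max=-1}
  after event 3 (t=18: DEC max by 13): {count=3, max=-14}
  after event 4 (t=24: SET count = 3): {count=3, max=-14}
  after event 5 (t=32: DEC total by 2): {count=3, max=-14, total=-2}
  after event 6 (t=36: DEC count by 13): {count=-10, max=-14, total=-2}
  after event 7 (t=43: INC count by 7): {count=-3, max=-14, total=-2}
  after event 8 (t=46: DEL max): {count=-3, total=-2}

Answer: {count=-3, total=-2}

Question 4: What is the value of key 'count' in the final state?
Track key 'count' through all 8 events:
  event 1 (t=7: INC count by 3): count (absent) -> 3
  event 2 (t=12: DEC max by 1): count unchanged
  event 3 (t=18: DEC max by 13): count unchanged
  event 4 (t=24: SET count = 3): count 3 -> 3
  event 5 (t=32: DEC total by 2): count unchanged
  event 6 (t=36: DEC count by 13): count 3 -> -10
  event 7 (t=43: INC count by 7): count -10 -> -3
  event 8 (t=46: DEL max): count unchanged
Final: count = -3

Answer: -3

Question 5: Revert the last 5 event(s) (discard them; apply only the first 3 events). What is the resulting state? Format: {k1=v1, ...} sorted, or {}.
Keep first 3 events (discard last 5):
  after event 1 (t=7: INC count by 3): {count=3}
  after event 2 (t=12: DEC max by 1): {count=3, max=-1}
  after event 3 (t=18: DEC max by 13): {count=3, max=-14}

Answer: {count=3, max=-14}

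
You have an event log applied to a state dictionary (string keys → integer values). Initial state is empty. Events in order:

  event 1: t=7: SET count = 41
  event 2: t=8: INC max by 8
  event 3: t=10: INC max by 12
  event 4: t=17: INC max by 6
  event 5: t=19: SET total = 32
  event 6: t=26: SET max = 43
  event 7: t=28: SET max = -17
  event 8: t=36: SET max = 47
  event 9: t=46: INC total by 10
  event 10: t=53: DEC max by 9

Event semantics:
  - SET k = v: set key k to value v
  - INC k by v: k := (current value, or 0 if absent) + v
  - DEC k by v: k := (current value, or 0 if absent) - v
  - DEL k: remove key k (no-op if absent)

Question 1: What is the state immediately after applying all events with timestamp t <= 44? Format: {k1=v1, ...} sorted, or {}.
Apply events with t <= 44 (8 events):
  after event 1 (t=7: SET count = 41): {count=41}
  after event 2 (t=8: INC max by 8): {count=41, max=8}
  after event 3 (t=10: INC max by 12): {count=41, max=20}
  after event 4 (t=17: INC max by 6): {count=41, max=26}
  after event 5 (t=19: SET total = 32): {count=41, max=26, total=32}
  after event 6 (t=26: SET max = 43): {count=41, max=43, total=32}
  after event 7 (t=28: SET max = -17): {count=41, max=-17, total=32}
  after event 8 (t=36: SET max = 47): {count=41, max=47, total=32}

Answer: {count=41, max=47, total=32}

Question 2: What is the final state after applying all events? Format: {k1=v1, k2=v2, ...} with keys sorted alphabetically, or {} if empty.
Answer: {count=41, max=38, total=42}

Derivation:
  after event 1 (t=7: SET count = 41): {count=41}
  after event 2 (t=8: INC max by 8): {count=41, max=8}
  after event 3 (t=10: INC max by 12): {count=41, max=20}
  after event 4 (t=17: INC max by 6): {count=41, max=26}
  after event 5 (t=19: SET total = 32): {count=41, max=26, total=32}
  after event 6 (t=26: SET max = 43): {count=41, max=43, total=32}
  after event 7 (t=28: SET max = -17): {count=41, max=-17, total=32}
  after event 8 (t=36: SET max = 47): {count=41, max=47, total=32}
  after event 9 (t=46: INC total by 10): {count=41, max=47, total=42}
  after event 10 (t=53: DEC max by 9): {count=41, max=38, total=42}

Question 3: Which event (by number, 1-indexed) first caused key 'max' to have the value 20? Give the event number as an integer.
Looking for first event where max becomes 20:
  event 2: max = 8
  event 3: max 8 -> 20  <-- first match

Answer: 3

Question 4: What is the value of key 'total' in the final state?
Answer: 42

Derivation:
Track key 'total' through all 10 events:
  event 1 (t=7: SET count = 41): total unchanged
  event 2 (t=8: INC max by 8): total unchanged
  event 3 (t=10: INC max by 12): total unchanged
  event 4 (t=17: INC max by 6): total unchanged
  event 5 (t=19: SET total = 32): total (absent) -> 32
  event 6 (t=26: SET max = 43): total unchanged
  event 7 (t=28: SET max = -17): total unchanged
  event 8 (t=36: SET max = 47): total unchanged
  event 9 (t=46: INC total by 10): total 32 -> 42
  event 10 (t=53: DEC max by 9): total unchanged
Final: total = 42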